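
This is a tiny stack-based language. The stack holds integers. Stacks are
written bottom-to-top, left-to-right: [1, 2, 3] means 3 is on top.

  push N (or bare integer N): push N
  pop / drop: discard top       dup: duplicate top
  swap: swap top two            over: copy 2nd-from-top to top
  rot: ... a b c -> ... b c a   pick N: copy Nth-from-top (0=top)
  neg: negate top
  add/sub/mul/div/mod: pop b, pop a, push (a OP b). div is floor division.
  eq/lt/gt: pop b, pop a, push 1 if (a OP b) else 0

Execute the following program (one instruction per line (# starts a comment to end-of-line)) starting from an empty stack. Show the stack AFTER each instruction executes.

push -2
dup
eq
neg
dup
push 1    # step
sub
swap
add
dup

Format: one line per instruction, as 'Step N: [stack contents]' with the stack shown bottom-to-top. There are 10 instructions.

Step 1: [-2]
Step 2: [-2, -2]
Step 3: [1]
Step 4: [-1]
Step 5: [-1, -1]
Step 6: [-1, -1, 1]
Step 7: [-1, -2]
Step 8: [-2, -1]
Step 9: [-3]
Step 10: [-3, -3]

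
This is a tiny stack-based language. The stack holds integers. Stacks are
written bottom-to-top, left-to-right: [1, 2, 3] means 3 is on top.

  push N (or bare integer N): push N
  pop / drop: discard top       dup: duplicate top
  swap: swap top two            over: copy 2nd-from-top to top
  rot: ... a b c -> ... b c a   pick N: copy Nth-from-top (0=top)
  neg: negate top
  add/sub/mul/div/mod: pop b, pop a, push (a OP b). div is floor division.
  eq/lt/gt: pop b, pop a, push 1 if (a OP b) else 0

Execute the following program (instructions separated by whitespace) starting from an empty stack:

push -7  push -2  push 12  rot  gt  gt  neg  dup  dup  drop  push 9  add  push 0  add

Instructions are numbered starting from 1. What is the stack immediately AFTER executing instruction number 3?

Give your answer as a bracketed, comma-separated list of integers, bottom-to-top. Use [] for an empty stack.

Answer: [-7, -2, 12]

Derivation:
Step 1 ('push -7'): [-7]
Step 2 ('push -2'): [-7, -2]
Step 3 ('push 12'): [-7, -2, 12]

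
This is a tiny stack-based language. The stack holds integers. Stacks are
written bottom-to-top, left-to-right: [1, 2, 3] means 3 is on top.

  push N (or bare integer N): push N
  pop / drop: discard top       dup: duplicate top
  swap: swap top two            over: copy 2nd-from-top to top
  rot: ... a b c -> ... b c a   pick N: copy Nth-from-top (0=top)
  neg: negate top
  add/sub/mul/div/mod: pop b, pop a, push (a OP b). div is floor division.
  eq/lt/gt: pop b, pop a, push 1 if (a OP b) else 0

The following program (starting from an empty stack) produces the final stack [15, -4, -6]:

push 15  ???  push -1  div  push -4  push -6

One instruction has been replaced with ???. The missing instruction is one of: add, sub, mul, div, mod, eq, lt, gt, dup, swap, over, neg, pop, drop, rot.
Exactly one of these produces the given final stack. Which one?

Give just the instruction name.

Answer: neg

Derivation:
Stack before ???: [15]
Stack after ???:  [-15]
The instruction that transforms [15] -> [-15] is: neg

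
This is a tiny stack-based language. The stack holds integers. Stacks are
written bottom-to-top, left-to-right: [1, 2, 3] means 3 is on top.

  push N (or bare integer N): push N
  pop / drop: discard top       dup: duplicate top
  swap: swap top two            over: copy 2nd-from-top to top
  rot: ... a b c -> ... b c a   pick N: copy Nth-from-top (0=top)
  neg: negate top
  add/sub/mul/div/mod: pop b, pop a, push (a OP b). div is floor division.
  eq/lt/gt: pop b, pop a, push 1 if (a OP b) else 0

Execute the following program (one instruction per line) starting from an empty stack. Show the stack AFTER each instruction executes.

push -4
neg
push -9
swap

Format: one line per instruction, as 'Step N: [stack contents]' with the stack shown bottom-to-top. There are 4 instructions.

Step 1: [-4]
Step 2: [4]
Step 3: [4, -9]
Step 4: [-9, 4]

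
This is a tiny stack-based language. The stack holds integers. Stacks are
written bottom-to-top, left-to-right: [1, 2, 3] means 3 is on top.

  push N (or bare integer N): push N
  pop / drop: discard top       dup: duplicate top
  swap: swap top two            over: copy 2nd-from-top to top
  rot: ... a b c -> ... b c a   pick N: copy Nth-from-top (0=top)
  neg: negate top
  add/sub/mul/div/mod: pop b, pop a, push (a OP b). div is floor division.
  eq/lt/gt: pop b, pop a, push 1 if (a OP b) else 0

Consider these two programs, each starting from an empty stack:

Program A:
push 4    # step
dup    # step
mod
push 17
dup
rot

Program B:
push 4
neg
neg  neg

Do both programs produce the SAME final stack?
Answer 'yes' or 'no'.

Program A trace:
  After 'push 4': [4]
  After 'dup': [4, 4]
  After 'mod': [0]
  After 'push 17': [0, 17]
  After 'dup': [0, 17, 17]
  After 'rot': [17, 17, 0]
Program A final stack: [17, 17, 0]

Program B trace:
  After 'push 4': [4]
  After 'neg': [-4]
  After 'neg': [4]
  After 'neg': [-4]
Program B final stack: [-4]
Same: no

Answer: no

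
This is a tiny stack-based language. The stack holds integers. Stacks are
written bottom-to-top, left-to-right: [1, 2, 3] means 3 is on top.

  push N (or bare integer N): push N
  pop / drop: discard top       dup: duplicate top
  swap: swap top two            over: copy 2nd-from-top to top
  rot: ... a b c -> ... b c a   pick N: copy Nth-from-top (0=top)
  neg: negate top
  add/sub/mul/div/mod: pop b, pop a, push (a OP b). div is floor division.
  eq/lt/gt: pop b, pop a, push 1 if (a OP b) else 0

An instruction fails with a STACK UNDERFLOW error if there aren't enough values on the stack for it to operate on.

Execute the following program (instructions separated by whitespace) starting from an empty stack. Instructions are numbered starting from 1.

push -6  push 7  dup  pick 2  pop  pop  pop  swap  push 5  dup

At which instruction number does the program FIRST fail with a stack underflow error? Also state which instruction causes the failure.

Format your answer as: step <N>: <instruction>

Answer: step 8: swap

Derivation:
Step 1 ('push -6'): stack = [-6], depth = 1
Step 2 ('push 7'): stack = [-6, 7], depth = 2
Step 3 ('dup'): stack = [-6, 7, 7], depth = 3
Step 4 ('pick 2'): stack = [-6, 7, 7, -6], depth = 4
Step 5 ('pop'): stack = [-6, 7, 7], depth = 3
Step 6 ('pop'): stack = [-6, 7], depth = 2
Step 7 ('pop'): stack = [-6], depth = 1
Step 8 ('swap'): needs 2 value(s) but depth is 1 — STACK UNDERFLOW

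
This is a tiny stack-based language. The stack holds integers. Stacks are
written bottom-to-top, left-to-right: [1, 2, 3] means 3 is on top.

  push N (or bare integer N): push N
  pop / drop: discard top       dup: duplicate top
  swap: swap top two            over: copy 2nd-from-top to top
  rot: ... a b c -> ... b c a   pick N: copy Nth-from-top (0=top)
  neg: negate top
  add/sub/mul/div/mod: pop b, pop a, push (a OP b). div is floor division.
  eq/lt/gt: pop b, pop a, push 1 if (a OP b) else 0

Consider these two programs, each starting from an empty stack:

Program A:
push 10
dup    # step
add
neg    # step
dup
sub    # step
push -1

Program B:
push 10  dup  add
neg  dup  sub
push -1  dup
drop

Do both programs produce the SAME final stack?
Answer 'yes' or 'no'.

Program A trace:
  After 'push 10': [10]
  After 'dup': [10, 10]
  After 'add': [20]
  After 'neg': [-20]
  After 'dup': [-20, -20]
  After 'sub': [0]
  After 'push -1': [0, -1]
Program A final stack: [0, -1]

Program B trace:
  After 'push 10': [10]
  After 'dup': [10, 10]
  After 'add': [20]
  After 'neg': [-20]
  After 'dup': [-20, -20]
  After 'sub': [0]
  After 'push -1': [0, -1]
  After 'dup': [0, -1, -1]
  After 'drop': [0, -1]
Program B final stack: [0, -1]
Same: yes

Answer: yes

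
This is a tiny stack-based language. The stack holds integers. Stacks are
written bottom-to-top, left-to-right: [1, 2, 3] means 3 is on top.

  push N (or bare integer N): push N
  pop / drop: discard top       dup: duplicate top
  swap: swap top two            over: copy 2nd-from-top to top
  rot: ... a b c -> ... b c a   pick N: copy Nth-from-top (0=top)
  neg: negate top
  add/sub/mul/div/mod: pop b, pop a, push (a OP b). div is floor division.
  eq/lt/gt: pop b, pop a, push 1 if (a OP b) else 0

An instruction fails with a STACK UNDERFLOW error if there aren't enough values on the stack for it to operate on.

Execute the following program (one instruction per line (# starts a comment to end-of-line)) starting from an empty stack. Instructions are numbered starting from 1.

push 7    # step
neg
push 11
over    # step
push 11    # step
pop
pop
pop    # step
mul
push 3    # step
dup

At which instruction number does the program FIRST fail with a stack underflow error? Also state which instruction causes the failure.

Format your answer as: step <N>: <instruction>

Step 1 ('push 7'): stack = [7], depth = 1
Step 2 ('neg'): stack = [-7], depth = 1
Step 3 ('push 11'): stack = [-7, 11], depth = 2
Step 4 ('over'): stack = [-7, 11, -7], depth = 3
Step 5 ('push 11'): stack = [-7, 11, -7, 11], depth = 4
Step 6 ('pop'): stack = [-7, 11, -7], depth = 3
Step 7 ('pop'): stack = [-7, 11], depth = 2
Step 8 ('pop'): stack = [-7], depth = 1
Step 9 ('mul'): needs 2 value(s) but depth is 1 — STACK UNDERFLOW

Answer: step 9: mul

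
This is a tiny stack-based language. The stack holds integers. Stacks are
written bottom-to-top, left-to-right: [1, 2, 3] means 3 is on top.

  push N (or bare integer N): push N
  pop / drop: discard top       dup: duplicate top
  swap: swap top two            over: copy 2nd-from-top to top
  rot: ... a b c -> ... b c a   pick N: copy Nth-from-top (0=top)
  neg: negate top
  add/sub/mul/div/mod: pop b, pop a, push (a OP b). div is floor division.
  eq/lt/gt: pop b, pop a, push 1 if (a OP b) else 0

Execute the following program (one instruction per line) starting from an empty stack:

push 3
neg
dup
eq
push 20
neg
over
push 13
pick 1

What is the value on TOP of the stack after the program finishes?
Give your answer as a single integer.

After 'push 3': [3]
After 'neg': [-3]
After 'dup': [-3, -3]
After 'eq': [1]
After 'push 20': [1, 20]
After 'neg': [1, -20]
After 'over': [1, -20, 1]
After 'push 13': [1, -20, 1, 13]
After 'pick 1': [1, -20, 1, 13, 1]

Answer: 1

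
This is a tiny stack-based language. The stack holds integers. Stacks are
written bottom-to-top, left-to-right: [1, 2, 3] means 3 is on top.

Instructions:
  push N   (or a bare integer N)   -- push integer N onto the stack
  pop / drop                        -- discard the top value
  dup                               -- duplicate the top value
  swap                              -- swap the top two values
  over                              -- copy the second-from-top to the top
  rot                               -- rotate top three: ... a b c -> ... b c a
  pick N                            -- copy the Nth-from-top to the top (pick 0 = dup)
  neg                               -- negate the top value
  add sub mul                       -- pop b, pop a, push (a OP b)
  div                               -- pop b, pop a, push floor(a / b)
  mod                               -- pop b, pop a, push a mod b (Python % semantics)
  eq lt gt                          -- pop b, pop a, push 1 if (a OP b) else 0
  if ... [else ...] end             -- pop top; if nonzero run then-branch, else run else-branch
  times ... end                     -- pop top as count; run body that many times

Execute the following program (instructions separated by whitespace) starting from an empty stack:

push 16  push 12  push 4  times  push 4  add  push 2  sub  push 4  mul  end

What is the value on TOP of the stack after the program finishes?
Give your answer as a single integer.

After 'push 16': [16]
After 'push 12': [16, 12]
After 'push 4': [16, 12, 4]
After 'times': [16, 12]
After 'push 4': [16, 12, 4]
After 'add': [16, 16]
After 'push 2': [16, 16, 2]
After 'sub': [16, 14]
After 'push 4': [16, 14, 4]
After 'mul': [16, 56]
  ...
After 'push 2': [16, 236, 2]
After 'sub': [16, 234]
After 'push 4': [16, 234, 4]
After 'mul': [16, 936]
After 'push 4': [16, 936, 4]
After 'add': [16, 940]
After 'push 2': [16, 940, 2]
After 'sub': [16, 938]
After 'push 4': [16, 938, 4]
After 'mul': [16, 3752]

Answer: 3752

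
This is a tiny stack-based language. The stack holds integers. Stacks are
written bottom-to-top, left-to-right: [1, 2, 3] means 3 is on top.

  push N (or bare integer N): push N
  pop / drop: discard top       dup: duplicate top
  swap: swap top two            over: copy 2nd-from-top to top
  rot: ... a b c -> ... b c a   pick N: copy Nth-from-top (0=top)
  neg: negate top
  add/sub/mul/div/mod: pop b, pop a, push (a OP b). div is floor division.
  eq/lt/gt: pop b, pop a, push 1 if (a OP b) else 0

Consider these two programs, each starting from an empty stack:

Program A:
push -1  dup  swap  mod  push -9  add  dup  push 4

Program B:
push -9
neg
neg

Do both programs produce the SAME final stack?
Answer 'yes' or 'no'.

Program A trace:
  After 'push -1': [-1]
  After 'dup': [-1, -1]
  After 'swap': [-1, -1]
  After 'mod': [0]
  After 'push -9': [0, -9]
  After 'add': [-9]
  After 'dup': [-9, -9]
  After 'push 4': [-9, -9, 4]
Program A final stack: [-9, -9, 4]

Program B trace:
  After 'push -9': [-9]
  After 'neg': [9]
  After 'neg': [-9]
Program B final stack: [-9]
Same: no

Answer: no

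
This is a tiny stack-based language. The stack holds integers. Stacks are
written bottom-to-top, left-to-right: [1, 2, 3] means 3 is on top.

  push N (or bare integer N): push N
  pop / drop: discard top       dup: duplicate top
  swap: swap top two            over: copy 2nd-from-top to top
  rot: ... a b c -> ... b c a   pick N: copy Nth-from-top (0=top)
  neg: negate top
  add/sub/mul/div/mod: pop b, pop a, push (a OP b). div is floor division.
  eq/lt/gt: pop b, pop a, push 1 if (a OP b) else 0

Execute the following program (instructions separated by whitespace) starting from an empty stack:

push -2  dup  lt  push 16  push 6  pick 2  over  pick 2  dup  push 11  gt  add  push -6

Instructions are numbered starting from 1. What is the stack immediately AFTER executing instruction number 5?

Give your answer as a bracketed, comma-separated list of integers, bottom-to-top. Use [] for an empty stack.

Answer: [0, 16, 6]

Derivation:
Step 1 ('push -2'): [-2]
Step 2 ('dup'): [-2, -2]
Step 3 ('lt'): [0]
Step 4 ('push 16'): [0, 16]
Step 5 ('push 6'): [0, 16, 6]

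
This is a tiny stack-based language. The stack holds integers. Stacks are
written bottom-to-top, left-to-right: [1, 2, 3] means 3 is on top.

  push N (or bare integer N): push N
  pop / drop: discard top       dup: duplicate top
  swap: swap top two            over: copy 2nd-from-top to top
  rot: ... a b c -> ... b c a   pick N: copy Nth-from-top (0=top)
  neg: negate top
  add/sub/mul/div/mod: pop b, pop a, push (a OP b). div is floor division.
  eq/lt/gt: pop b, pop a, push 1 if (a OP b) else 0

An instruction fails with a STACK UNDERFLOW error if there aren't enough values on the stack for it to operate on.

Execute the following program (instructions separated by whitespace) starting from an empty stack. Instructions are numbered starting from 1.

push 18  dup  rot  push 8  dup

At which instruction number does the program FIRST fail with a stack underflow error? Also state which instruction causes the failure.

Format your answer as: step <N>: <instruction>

Step 1 ('push 18'): stack = [18], depth = 1
Step 2 ('dup'): stack = [18, 18], depth = 2
Step 3 ('rot'): needs 3 value(s) but depth is 2 — STACK UNDERFLOW

Answer: step 3: rot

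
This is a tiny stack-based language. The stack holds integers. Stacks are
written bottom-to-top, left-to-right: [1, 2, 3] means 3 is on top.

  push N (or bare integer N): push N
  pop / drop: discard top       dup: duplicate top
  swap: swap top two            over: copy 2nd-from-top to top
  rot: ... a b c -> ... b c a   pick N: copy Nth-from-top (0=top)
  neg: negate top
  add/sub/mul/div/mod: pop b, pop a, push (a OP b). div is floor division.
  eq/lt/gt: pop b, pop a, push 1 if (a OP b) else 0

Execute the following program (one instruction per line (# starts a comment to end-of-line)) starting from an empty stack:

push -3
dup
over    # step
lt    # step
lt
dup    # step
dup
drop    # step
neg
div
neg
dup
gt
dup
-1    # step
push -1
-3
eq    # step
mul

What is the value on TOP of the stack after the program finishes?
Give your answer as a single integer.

Answer: 0

Derivation:
After 'push -3': [-3]
After 'dup': [-3, -3]
After 'over': [-3, -3, -3]
After 'lt': [-3, 0]
After 'lt': [1]
After 'dup': [1, 1]
After 'dup': [1, 1, 1]
After 'drop': [1, 1]
After 'neg': [1, -1]
After 'div': [-1]
After 'neg': [1]
After 'dup': [1, 1]
After 'gt': [0]
After 'dup': [0, 0]
After 'push -1': [0, 0, -1]
After 'push -1': [0, 0, -1, -1]
After 'push -3': [0, 0, -1, -1, -3]
After 'eq': [0, 0, -1, 0]
After 'mul': [0, 0, 0]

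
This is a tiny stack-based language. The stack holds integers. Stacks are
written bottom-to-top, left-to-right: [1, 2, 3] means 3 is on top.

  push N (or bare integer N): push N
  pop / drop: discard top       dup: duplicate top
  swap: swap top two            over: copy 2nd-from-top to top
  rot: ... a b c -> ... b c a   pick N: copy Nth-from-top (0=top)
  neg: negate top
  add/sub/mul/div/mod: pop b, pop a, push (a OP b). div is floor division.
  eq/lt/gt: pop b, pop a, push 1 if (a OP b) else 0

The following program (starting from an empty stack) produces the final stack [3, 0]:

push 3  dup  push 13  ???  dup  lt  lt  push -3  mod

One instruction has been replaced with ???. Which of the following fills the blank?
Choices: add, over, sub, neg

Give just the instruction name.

Answer: neg

Derivation:
Stack before ???: [3, 3, 13]
Stack after ???:  [3, 3, -13]
Checking each choice:
  add: produces [0]
  over: produces [3, 3, 0]
  sub: produces [0]
  neg: MATCH


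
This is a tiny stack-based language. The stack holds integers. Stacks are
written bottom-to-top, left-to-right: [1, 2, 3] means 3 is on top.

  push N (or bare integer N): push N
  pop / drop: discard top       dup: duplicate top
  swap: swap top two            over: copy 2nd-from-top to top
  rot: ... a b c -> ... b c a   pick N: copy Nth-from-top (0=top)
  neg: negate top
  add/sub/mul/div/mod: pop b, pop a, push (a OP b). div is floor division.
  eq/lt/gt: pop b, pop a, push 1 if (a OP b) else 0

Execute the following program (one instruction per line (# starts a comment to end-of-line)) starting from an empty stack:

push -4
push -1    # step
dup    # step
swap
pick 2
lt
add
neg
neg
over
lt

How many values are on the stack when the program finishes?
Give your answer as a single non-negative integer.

Answer: 2

Derivation:
After 'push -4': stack = [-4] (depth 1)
After 'push -1': stack = [-4, -1] (depth 2)
After 'dup': stack = [-4, -1, -1] (depth 3)
After 'swap': stack = [-4, -1, -1] (depth 3)
After 'pick 2': stack = [-4, -1, -1, -4] (depth 4)
After 'lt': stack = [-4, -1, 0] (depth 3)
After 'add': stack = [-4, -1] (depth 2)
After 'neg': stack = [-4, 1] (depth 2)
After 'neg': stack = [-4, -1] (depth 2)
After 'over': stack = [-4, -1, -4] (depth 3)
After 'lt': stack = [-4, 0] (depth 2)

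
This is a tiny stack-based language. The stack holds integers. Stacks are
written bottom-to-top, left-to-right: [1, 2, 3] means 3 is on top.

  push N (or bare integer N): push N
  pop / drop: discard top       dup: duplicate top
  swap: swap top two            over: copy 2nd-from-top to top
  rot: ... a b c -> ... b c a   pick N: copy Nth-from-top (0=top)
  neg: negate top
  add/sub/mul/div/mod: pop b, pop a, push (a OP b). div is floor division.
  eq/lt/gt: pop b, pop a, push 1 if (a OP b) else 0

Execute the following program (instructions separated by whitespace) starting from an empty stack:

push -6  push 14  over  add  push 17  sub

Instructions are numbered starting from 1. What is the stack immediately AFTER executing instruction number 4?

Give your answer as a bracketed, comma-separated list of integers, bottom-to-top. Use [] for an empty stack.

Answer: [-6, 8]

Derivation:
Step 1 ('push -6'): [-6]
Step 2 ('push 14'): [-6, 14]
Step 3 ('over'): [-6, 14, -6]
Step 4 ('add'): [-6, 8]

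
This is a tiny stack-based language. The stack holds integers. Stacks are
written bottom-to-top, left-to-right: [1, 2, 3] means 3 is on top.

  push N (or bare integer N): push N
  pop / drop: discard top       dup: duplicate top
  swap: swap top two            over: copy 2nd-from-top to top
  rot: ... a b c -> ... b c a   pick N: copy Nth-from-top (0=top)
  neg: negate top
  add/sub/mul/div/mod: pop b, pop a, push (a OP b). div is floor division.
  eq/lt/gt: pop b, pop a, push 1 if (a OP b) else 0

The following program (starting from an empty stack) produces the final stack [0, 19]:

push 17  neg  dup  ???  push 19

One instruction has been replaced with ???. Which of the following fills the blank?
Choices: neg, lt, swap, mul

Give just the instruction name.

Answer: lt

Derivation:
Stack before ???: [-17, -17]
Stack after ???:  [0]
Checking each choice:
  neg: produces [-17, 17, 19]
  lt: MATCH
  swap: produces [-17, -17, 19]
  mul: produces [289, 19]


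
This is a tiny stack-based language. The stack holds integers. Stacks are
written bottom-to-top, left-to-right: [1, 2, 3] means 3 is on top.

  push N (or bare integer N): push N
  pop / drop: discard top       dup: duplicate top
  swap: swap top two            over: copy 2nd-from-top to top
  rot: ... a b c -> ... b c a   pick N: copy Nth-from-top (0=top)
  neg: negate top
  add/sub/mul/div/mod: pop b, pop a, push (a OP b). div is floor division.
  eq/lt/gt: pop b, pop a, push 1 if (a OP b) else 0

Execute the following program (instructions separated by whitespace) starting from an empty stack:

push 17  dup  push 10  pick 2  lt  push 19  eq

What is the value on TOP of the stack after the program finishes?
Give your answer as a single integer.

After 'push 17': [17]
After 'dup': [17, 17]
After 'push 10': [17, 17, 10]
After 'pick 2': [17, 17, 10, 17]
After 'lt': [17, 17, 1]
After 'push 19': [17, 17, 1, 19]
After 'eq': [17, 17, 0]

Answer: 0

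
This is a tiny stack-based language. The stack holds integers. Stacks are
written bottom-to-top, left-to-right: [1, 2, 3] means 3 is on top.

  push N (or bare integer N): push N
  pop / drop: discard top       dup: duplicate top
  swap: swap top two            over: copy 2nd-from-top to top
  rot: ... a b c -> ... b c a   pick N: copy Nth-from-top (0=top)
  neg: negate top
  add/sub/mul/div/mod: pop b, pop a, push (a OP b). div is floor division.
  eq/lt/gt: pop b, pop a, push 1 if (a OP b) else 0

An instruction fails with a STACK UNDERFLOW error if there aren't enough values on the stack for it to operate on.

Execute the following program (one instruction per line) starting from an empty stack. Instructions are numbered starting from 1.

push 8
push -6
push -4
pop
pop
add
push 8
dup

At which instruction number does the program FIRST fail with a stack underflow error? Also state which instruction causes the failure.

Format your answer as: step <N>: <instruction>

Step 1 ('push 8'): stack = [8], depth = 1
Step 2 ('push -6'): stack = [8, -6], depth = 2
Step 3 ('push -4'): stack = [8, -6, -4], depth = 3
Step 4 ('pop'): stack = [8, -6], depth = 2
Step 5 ('pop'): stack = [8], depth = 1
Step 6 ('add'): needs 2 value(s) but depth is 1 — STACK UNDERFLOW

Answer: step 6: add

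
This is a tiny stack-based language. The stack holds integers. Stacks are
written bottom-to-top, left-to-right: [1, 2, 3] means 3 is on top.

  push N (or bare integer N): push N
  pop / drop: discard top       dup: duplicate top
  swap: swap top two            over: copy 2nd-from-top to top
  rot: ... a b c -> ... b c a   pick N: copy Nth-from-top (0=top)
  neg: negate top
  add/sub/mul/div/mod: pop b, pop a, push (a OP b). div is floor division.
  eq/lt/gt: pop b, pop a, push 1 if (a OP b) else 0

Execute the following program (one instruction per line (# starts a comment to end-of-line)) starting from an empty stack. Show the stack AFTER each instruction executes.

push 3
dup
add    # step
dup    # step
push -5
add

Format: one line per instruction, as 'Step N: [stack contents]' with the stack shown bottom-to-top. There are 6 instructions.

Step 1: [3]
Step 2: [3, 3]
Step 3: [6]
Step 4: [6, 6]
Step 5: [6, 6, -5]
Step 6: [6, 1]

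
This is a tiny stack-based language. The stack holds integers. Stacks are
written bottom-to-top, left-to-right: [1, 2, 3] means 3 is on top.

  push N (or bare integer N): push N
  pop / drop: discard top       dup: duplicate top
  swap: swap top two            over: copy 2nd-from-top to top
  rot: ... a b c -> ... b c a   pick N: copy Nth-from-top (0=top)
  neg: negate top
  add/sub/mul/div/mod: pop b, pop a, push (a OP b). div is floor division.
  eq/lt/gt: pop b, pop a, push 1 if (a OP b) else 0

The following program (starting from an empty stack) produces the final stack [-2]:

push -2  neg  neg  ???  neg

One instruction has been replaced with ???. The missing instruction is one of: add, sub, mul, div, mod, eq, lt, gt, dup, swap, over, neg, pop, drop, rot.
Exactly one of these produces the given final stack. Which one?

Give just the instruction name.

Answer: neg

Derivation:
Stack before ???: [-2]
Stack after ???:  [2]
The instruction that transforms [-2] -> [2] is: neg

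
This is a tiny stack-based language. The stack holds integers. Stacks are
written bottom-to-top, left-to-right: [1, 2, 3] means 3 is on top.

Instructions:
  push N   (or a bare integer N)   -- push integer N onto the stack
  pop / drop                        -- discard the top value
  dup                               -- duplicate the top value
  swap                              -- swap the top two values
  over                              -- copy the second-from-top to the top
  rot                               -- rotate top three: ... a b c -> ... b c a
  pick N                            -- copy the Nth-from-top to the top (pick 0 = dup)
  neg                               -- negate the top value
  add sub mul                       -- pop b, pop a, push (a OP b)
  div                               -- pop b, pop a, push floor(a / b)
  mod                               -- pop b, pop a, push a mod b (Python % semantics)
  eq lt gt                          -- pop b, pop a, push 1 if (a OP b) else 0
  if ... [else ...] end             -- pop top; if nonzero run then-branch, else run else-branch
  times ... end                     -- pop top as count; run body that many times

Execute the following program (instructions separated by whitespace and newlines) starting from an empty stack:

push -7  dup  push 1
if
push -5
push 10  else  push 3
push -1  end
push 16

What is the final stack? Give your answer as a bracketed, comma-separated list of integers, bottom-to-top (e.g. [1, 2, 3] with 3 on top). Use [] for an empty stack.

Answer: [-7, -7, -5, 10, 16]

Derivation:
After 'push -7': [-7]
After 'dup': [-7, -7]
After 'push 1': [-7, -7, 1]
After 'if': [-7, -7]
After 'push -5': [-7, -7, -5]
After 'push 10': [-7, -7, -5, 10]
After 'push 16': [-7, -7, -5, 10, 16]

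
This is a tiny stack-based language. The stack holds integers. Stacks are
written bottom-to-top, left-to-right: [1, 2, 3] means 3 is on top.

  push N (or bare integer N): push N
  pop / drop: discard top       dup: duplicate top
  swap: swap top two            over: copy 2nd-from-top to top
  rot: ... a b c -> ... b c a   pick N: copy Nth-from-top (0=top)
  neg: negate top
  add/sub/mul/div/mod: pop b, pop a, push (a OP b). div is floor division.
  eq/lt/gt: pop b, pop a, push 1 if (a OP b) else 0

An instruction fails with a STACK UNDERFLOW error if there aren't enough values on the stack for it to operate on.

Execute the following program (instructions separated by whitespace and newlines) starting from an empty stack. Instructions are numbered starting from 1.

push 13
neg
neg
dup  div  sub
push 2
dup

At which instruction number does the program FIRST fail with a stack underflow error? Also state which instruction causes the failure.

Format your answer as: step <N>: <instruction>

Answer: step 6: sub

Derivation:
Step 1 ('push 13'): stack = [13], depth = 1
Step 2 ('neg'): stack = [-13], depth = 1
Step 3 ('neg'): stack = [13], depth = 1
Step 4 ('dup'): stack = [13, 13], depth = 2
Step 5 ('div'): stack = [1], depth = 1
Step 6 ('sub'): needs 2 value(s) but depth is 1 — STACK UNDERFLOW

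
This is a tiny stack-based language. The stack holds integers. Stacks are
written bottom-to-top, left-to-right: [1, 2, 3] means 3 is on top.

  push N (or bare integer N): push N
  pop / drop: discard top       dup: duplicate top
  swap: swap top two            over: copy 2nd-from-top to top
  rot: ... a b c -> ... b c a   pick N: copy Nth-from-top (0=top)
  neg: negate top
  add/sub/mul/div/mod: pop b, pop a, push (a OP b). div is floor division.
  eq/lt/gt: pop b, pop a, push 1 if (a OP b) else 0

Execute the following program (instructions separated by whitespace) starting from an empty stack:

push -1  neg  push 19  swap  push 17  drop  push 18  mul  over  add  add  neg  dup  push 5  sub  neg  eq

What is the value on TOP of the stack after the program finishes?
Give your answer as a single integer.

After 'push -1': [-1]
After 'neg': [1]
After 'push 19': [1, 19]
After 'swap': [19, 1]
After 'push 17': [19, 1, 17]
After 'drop': [19, 1]
After 'push 18': [19, 1, 18]
After 'mul': [19, 18]
After 'over': [19, 18, 19]
After 'add': [19, 37]
After 'add': [56]
After 'neg': [-56]
After 'dup': [-56, -56]
After 'push 5': [-56, -56, 5]
After 'sub': [-56, -61]
After 'neg': [-56, 61]
After 'eq': [0]

Answer: 0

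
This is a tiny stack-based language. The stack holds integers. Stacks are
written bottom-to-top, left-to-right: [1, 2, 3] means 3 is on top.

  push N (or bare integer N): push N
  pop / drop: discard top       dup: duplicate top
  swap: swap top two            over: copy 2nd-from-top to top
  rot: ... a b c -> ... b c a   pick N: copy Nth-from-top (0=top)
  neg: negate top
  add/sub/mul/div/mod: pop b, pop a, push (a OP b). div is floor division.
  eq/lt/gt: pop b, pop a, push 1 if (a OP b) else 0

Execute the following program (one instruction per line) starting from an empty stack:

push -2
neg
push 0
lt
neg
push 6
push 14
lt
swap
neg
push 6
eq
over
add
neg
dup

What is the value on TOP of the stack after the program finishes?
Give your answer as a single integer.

Answer: -1

Derivation:
After 'push -2': [-2]
After 'neg': [2]
After 'push 0': [2, 0]
After 'lt': [0]
After 'neg': [0]
After 'push 6': [0, 6]
After 'push 14': [0, 6, 14]
After 'lt': [0, 1]
After 'swap': [1, 0]
After 'neg': [1, 0]
After 'push 6': [1, 0, 6]
After 'eq': [1, 0]
After 'over': [1, 0, 1]
After 'add': [1, 1]
After 'neg': [1, -1]
After 'dup': [1, -1, -1]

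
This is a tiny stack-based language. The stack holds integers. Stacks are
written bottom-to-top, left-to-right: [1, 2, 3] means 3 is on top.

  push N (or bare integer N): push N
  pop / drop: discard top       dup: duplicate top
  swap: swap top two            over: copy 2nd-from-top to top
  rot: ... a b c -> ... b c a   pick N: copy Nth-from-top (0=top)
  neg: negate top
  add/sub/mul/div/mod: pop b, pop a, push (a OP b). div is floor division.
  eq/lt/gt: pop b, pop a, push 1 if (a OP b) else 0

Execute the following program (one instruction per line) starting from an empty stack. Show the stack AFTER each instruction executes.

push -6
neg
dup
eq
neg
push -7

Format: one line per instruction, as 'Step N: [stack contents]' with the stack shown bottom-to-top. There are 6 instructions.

Step 1: [-6]
Step 2: [6]
Step 3: [6, 6]
Step 4: [1]
Step 5: [-1]
Step 6: [-1, -7]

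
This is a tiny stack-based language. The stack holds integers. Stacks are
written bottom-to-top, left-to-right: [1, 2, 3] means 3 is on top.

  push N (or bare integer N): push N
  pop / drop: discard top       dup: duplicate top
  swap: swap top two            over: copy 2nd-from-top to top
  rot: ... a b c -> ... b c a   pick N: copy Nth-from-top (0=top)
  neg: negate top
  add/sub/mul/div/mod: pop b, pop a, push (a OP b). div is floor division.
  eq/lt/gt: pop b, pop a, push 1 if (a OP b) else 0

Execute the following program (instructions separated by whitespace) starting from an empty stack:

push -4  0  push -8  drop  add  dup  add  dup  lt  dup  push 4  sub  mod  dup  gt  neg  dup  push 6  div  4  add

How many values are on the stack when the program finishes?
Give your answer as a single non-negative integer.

After 'push -4': stack = [-4] (depth 1)
After 'push 0': stack = [-4, 0] (depth 2)
After 'push -8': stack = [-4, 0, -8] (depth 3)
After 'drop': stack = [-4, 0] (depth 2)
After 'add': stack = [-4] (depth 1)
After 'dup': stack = [-4, -4] (depth 2)
After 'add': stack = [-8] (depth 1)
After 'dup': stack = [-8, -8] (depth 2)
After 'lt': stack = [0] (depth 1)
After 'dup': stack = [0, 0] (depth 2)
  ...
After 'sub': stack = [0, -4] (depth 2)
After 'mod': stack = [0] (depth 1)
After 'dup': stack = [0, 0] (depth 2)
After 'gt': stack = [0] (depth 1)
After 'neg': stack = [0] (depth 1)
After 'dup': stack = [0, 0] (depth 2)
After 'push 6': stack = [0, 0, 6] (depth 3)
After 'div': stack = [0, 0] (depth 2)
After 'push 4': stack = [0, 0, 4] (depth 3)
After 'add': stack = [0, 4] (depth 2)

Answer: 2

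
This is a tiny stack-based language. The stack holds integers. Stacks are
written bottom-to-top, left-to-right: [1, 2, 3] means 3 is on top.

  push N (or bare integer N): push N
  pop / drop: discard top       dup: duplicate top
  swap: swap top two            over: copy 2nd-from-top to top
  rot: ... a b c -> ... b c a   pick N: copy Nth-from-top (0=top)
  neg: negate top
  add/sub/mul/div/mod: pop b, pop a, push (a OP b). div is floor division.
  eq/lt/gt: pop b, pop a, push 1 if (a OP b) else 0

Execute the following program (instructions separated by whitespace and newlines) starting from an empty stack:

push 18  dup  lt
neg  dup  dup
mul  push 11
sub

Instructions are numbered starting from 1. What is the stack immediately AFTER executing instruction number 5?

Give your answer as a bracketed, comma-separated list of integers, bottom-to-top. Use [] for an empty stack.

Answer: [0, 0]

Derivation:
Step 1 ('push 18'): [18]
Step 2 ('dup'): [18, 18]
Step 3 ('lt'): [0]
Step 4 ('neg'): [0]
Step 5 ('dup'): [0, 0]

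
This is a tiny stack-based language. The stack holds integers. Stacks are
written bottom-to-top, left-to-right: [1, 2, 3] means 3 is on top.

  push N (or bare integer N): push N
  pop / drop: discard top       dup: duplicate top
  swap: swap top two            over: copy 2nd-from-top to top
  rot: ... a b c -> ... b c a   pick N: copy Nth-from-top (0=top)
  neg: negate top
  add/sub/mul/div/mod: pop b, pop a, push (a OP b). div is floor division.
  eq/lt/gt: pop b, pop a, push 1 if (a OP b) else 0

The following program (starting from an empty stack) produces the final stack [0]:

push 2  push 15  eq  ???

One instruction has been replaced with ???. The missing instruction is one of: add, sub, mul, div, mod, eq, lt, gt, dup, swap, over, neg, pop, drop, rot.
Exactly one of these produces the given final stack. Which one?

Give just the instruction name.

Stack before ???: [0]
Stack after ???:  [0]
The instruction that transforms [0] -> [0] is: neg

Answer: neg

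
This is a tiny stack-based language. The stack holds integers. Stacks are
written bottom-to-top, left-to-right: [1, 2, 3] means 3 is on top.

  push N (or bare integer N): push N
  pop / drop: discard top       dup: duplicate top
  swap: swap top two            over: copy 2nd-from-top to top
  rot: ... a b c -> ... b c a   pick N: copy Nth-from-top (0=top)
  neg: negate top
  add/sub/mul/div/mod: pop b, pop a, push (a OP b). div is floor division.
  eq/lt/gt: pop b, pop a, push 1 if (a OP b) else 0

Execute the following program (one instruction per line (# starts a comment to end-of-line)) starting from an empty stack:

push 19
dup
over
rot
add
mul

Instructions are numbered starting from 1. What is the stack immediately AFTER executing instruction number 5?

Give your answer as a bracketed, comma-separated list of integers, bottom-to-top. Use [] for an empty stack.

Step 1 ('push 19'): [19]
Step 2 ('dup'): [19, 19]
Step 3 ('over'): [19, 19, 19]
Step 4 ('rot'): [19, 19, 19]
Step 5 ('add'): [19, 38]

Answer: [19, 38]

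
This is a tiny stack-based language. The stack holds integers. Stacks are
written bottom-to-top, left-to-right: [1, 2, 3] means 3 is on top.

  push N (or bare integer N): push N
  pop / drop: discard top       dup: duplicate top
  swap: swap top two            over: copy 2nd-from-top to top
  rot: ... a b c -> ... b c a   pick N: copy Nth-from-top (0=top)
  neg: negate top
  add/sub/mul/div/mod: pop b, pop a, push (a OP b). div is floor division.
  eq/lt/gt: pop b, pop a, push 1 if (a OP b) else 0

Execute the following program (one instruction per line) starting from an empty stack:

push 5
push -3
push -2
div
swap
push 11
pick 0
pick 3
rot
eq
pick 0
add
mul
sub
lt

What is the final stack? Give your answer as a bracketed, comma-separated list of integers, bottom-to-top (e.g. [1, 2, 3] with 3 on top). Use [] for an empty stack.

After 'push 5': [5]
After 'push -3': [5, -3]
After 'push -2': [5, -3, -2]
After 'div': [5, 1]
After 'swap': [1, 5]
After 'push 11': [1, 5, 11]
After 'pick 0': [1, 5, 11, 11]
After 'pick 3': [1, 5, 11, 11, 1]
After 'rot': [1, 5, 11, 1, 11]
After 'eq': [1, 5, 11, 0]
After 'pick 0': [1, 5, 11, 0, 0]
After 'add': [1, 5, 11, 0]
After 'mul': [1, 5, 0]
After 'sub': [1, 5]
After 'lt': [1]

Answer: [1]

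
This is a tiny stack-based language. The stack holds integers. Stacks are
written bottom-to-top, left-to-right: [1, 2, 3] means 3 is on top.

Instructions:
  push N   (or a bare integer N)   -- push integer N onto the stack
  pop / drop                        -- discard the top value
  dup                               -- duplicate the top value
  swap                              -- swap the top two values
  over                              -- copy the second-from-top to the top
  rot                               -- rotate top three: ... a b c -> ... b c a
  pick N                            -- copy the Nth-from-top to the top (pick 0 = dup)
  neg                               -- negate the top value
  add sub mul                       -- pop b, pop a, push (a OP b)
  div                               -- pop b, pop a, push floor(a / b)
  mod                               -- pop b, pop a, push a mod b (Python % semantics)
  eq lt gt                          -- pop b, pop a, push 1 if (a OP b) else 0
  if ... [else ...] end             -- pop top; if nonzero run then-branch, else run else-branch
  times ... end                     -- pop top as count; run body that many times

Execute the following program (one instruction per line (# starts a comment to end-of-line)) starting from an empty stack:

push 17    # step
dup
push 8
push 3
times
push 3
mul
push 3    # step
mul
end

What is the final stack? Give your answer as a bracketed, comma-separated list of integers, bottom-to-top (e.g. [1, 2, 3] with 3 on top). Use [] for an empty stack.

Answer: [17, 17, 5832]

Derivation:
After 'push 17': [17]
After 'dup': [17, 17]
After 'push 8': [17, 17, 8]
After 'push 3': [17, 17, 8, 3]
After 'times': [17, 17, 8]
After 'push 3': [17, 17, 8, 3]
After 'mul': [17, 17, 24]
After 'push 3': [17, 17, 24, 3]
After 'mul': [17, 17, 72]
After 'push 3': [17, 17, 72, 3]
After 'mul': [17, 17, 216]
After 'push 3': [17, 17, 216, 3]
After 'mul': [17, 17, 648]
After 'push 3': [17, 17, 648, 3]
After 'mul': [17, 17, 1944]
After 'push 3': [17, 17, 1944, 3]
After 'mul': [17, 17, 5832]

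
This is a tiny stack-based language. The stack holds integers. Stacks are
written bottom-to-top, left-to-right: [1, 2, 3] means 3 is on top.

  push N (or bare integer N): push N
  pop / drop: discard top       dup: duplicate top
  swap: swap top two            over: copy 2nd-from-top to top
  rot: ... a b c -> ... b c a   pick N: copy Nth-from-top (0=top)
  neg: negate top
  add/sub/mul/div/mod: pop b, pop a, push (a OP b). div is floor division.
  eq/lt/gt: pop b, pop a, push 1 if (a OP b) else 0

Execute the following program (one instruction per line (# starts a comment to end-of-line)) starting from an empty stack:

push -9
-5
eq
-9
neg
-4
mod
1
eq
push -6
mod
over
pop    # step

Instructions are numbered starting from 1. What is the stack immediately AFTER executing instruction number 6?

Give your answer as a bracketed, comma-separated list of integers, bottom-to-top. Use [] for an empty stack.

Step 1 ('push -9'): [-9]
Step 2 ('-5'): [-9, -5]
Step 3 ('eq'): [0]
Step 4 ('-9'): [0, -9]
Step 5 ('neg'): [0, 9]
Step 6 ('-4'): [0, 9, -4]

Answer: [0, 9, -4]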